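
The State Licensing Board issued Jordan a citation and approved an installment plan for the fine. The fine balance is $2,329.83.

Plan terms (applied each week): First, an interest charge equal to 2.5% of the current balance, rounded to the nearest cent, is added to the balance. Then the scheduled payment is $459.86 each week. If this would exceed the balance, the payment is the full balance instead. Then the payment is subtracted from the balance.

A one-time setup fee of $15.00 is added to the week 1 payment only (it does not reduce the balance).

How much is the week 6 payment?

$224.29

Week 1: opening $2,329.83; interest $58.25 → $2,388.08; payment $459.86 (+ $15.00 fee); balance $1,928.22
Week 2: opening $1,928.22; interest $48.21 → $1,976.43; payment $459.86; balance $1,516.57
Week 3: opening $1,516.57; interest $37.91 → $1,554.48; payment $459.86; balance $1,094.62
Week 4: opening $1,094.62; interest $27.37 → $1,121.99; payment $459.86; balance $662.13
Week 5: opening $662.13; interest $16.55 → $678.68; payment $459.86; balance $218.82
Week 6: opening $218.82; interest $5.47 → $224.29; payment $224.29; balance $0.00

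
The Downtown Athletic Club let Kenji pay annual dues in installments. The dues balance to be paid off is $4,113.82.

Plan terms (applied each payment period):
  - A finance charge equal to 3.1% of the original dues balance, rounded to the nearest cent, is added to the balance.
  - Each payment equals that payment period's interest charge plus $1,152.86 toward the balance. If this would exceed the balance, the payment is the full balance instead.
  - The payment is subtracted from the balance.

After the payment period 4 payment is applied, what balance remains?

Payment period 1: $4,113.82 +$127.53 interest = $4,241.35; pay $1,280.39 → $2,960.96
Payment period 2: $2,960.96 +$127.53 interest = $3,088.49; pay $1,280.39 → $1,808.10
Payment period 3: $1,808.10 +$127.53 interest = $1,935.63; pay $1,280.39 → $655.24
Payment period 4: $655.24 +$127.53 interest = $782.77; pay $782.77 → $0.00

$0.00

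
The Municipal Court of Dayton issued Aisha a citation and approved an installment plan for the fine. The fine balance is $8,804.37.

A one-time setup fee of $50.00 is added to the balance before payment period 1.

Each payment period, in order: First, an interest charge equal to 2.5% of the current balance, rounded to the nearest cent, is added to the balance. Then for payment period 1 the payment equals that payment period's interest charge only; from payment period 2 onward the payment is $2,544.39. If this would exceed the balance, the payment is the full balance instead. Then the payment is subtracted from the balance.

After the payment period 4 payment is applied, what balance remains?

$1,709.60

Payment period 1: opening $8,854.37; interest $221.36 → $9,075.73; payment $221.36; balance $8,854.37
Payment period 2: opening $8,854.37; interest $221.36 → $9,075.73; payment $2,544.39; balance $6,531.34
Payment period 3: opening $6,531.34; interest $163.28 → $6,694.62; payment $2,544.39; balance $4,150.23
Payment period 4: opening $4,150.23; interest $103.76 → $4,253.99; payment $2,544.39; balance $1,709.60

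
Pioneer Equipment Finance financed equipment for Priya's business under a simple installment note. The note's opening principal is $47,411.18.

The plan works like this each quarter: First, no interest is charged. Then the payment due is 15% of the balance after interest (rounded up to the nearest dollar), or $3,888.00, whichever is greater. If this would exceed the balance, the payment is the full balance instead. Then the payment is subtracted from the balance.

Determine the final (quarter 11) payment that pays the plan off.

# | Opening | Payment | End bal
1 | $47,411.18 | $7,112.00 | $40,299.18
2 | $40,299.18 | $6,045.00 | $34,254.18
3 | $34,254.18 | $5,139.00 | $29,115.18
4 | $29,115.18 | $4,368.00 | $24,747.18
5 | $24,747.18 | $3,888.00 | $20,859.18
6 | $20,859.18 | $3,888.00 | $16,971.18
7 | $16,971.18 | $3,888.00 | $13,083.18
8 | $13,083.18 | $3,888.00 | $9,195.18
9 | $9,195.18 | $3,888.00 | $5,307.18
10 | $5,307.18 | $3,888.00 | $1,419.18
11 | $1,419.18 | $1,419.18 | $0.00

$1,419.18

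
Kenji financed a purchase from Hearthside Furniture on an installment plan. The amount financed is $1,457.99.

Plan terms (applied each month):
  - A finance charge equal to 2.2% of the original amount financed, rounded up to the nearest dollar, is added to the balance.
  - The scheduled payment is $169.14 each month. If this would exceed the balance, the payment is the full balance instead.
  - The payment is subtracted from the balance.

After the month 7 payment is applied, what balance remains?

$505.01

Month 1: $1,457.99 +$33.00 interest = $1,490.99; pay $169.14 → $1,321.85
Month 2: $1,321.85 +$33.00 interest = $1,354.85; pay $169.14 → $1,185.71
Month 3: $1,185.71 +$33.00 interest = $1,218.71; pay $169.14 → $1,049.57
Month 4: $1,049.57 +$33.00 interest = $1,082.57; pay $169.14 → $913.43
Month 5: $913.43 +$33.00 interest = $946.43; pay $169.14 → $777.29
Month 6: $777.29 +$33.00 interest = $810.29; pay $169.14 → $641.15
Month 7: $641.15 +$33.00 interest = $674.15; pay $169.14 → $505.01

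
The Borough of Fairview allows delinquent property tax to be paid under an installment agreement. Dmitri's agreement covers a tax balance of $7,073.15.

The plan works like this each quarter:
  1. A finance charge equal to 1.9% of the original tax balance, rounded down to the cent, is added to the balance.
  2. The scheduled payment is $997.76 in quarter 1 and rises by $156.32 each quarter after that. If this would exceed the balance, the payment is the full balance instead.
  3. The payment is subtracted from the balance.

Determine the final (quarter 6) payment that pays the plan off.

$1,327.43

Quarter 1: opening $7,073.15; interest $134.38 → $7,207.53; payment $997.76; balance $6,209.77
Quarter 2: opening $6,209.77; interest $134.38 → $6,344.15; payment $1,154.08; balance $5,190.07
Quarter 3: opening $5,190.07; interest $134.38 → $5,324.45; payment $1,310.40; balance $4,014.05
Quarter 4: opening $4,014.05; interest $134.38 → $4,148.43; payment $1,466.72; balance $2,681.71
Quarter 5: opening $2,681.71; interest $134.38 → $2,816.09; payment $1,623.04; balance $1,193.05
Quarter 6: opening $1,193.05; interest $134.38 → $1,327.43; payment $1,327.43; balance $0.00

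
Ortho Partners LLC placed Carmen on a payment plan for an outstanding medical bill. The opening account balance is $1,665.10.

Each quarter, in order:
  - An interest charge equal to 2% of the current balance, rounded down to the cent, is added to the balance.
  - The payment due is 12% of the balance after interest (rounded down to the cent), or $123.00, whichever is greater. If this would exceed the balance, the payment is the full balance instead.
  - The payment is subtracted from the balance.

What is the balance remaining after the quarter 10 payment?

$431.06

Quarter 1: opening $1,665.10; interest $33.30 → $1,698.40; payment $203.80; balance $1,494.60
Quarter 2: opening $1,494.60; interest $29.89 → $1,524.49; payment $182.93; balance $1,341.56
Quarter 3: opening $1,341.56; interest $26.83 → $1,368.39; payment $164.20; balance $1,204.19
Quarter 4: opening $1,204.19; interest $24.08 → $1,228.27; payment $147.39; balance $1,080.88
Quarter 5: opening $1,080.88; interest $21.61 → $1,102.49; payment $132.29; balance $970.20
Quarter 6: opening $970.20; interest $19.40 → $989.60; payment $123.00; balance $866.60
Quarter 7: opening $866.60; interest $17.33 → $883.93; payment $123.00; balance $760.93
Quarter 8: opening $760.93; interest $15.21 → $776.14; payment $123.00; balance $653.14
Quarter 9: opening $653.14; interest $13.06 → $666.20; payment $123.00; balance $543.20
Quarter 10: opening $543.20; interest $10.86 → $554.06; payment $123.00; balance $431.06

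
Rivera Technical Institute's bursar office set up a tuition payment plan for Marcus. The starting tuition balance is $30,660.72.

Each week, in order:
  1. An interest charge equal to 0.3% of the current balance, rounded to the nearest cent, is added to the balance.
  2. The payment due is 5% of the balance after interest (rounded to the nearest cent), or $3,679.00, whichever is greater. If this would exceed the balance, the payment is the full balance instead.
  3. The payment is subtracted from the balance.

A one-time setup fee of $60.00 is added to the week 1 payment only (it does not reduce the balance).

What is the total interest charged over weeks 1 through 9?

Week 1: opening $30,660.72; interest $91.98 → $30,752.70; payment $3,679.00 (+ $60.00 fee); balance $27,073.70
Week 2: opening $27,073.70; interest $81.22 → $27,154.92; payment $3,679.00; balance $23,475.92
Week 3: opening $23,475.92; interest $70.43 → $23,546.35; payment $3,679.00; balance $19,867.35
Week 4: opening $19,867.35; interest $59.60 → $19,926.95; payment $3,679.00; balance $16,247.95
Week 5: opening $16,247.95; interest $48.74 → $16,296.69; payment $3,679.00; balance $12,617.69
Week 6: opening $12,617.69; interest $37.85 → $12,655.54; payment $3,679.00; balance $8,976.54
Week 7: opening $8,976.54; interest $26.93 → $9,003.47; payment $3,679.00; balance $5,324.47
Week 8: opening $5,324.47; interest $15.97 → $5,340.44; payment $3,679.00; balance $1,661.44
Week 9: opening $1,661.44; interest $4.98 → $1,666.42; payment $1,666.42; balance $0.00
Total interest: $91.98 + $81.22 + $70.43 + $59.60 + $48.74 + $37.85 + $26.93 + $15.97 + $4.98 = $437.70

$437.70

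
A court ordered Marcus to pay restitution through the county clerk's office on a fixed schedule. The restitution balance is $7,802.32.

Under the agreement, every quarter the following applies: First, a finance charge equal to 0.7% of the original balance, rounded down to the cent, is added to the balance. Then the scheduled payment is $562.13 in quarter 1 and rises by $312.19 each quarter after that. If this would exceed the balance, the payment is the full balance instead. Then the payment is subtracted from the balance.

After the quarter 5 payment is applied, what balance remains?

$2,142.82

Quarter 1: $7,802.32 +$54.61 interest = $7,856.93; pay $562.13 → $7,294.80
Quarter 2: $7,294.80 +$54.61 interest = $7,349.41; pay $874.32 → $6,475.09
Quarter 3: $6,475.09 +$54.61 interest = $6,529.70; pay $1,186.51 → $5,343.19
Quarter 4: $5,343.19 +$54.61 interest = $5,397.80; pay $1,498.70 → $3,899.10
Quarter 5: $3,899.10 +$54.61 interest = $3,953.71; pay $1,810.89 → $2,142.82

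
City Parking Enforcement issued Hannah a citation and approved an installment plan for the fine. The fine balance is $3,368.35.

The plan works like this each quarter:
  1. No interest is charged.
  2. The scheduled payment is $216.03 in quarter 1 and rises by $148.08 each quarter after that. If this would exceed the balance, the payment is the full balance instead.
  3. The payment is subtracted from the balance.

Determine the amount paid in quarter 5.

$808.35

Quarter 1: opening $3,368.35; payment $216.03; balance $3,152.32
Quarter 2: opening $3,152.32; payment $364.11; balance $2,788.21
Quarter 3: opening $2,788.21; payment $512.19; balance $2,276.02
Quarter 4: opening $2,276.02; payment $660.27; balance $1,615.75
Quarter 5: opening $1,615.75; payment $808.35; balance $807.40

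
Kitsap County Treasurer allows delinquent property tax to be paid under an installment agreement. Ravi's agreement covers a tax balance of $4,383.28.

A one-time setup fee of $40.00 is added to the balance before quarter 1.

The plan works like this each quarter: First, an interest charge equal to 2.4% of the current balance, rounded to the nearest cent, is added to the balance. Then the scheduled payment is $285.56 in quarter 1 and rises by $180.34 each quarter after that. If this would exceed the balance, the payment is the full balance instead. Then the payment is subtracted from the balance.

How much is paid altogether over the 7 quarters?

Quarter 1: $4,423.28 +$106.16 interest = $4,529.44; pay $285.56 → $4,243.88
Quarter 2: $4,243.88 +$101.85 interest = $4,345.73; pay $465.90 → $3,879.83
Quarter 3: $3,879.83 +$93.12 interest = $3,972.95; pay $646.24 → $3,326.71
Quarter 4: $3,326.71 +$79.84 interest = $3,406.55; pay $826.58 → $2,579.97
Quarter 5: $2,579.97 +$61.92 interest = $2,641.89; pay $1,006.92 → $1,634.97
Quarter 6: $1,634.97 +$39.24 interest = $1,674.21; pay $1,187.26 → $486.95
Quarter 7: $486.95 +$11.69 interest = $498.64; pay $498.64 → $0.00
Total paid: $4,917.10

$4,917.10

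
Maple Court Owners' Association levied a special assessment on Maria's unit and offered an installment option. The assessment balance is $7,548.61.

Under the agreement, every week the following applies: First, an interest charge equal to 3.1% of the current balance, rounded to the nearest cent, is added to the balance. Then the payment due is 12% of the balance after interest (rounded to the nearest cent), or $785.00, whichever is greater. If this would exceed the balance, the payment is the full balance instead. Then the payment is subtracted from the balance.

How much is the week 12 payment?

Week 1: opening $7,548.61; interest $234.01 → $7,782.62; payment $933.91; balance $6,848.71
Week 2: opening $6,848.71; interest $212.31 → $7,061.02; payment $847.32; balance $6,213.70
Week 3: opening $6,213.70; interest $192.62 → $6,406.32; payment $785.00; balance $5,621.32
Week 4: opening $5,621.32; interest $174.26 → $5,795.58; payment $785.00; balance $5,010.58
Week 5: opening $5,010.58; interest $155.33 → $5,165.91; payment $785.00; balance $4,380.91
Week 6: opening $4,380.91; interest $135.81 → $4,516.72; payment $785.00; balance $3,731.72
Week 7: opening $3,731.72; interest $115.68 → $3,847.40; payment $785.00; balance $3,062.40
Week 8: opening $3,062.40; interest $94.93 → $3,157.33; payment $785.00; balance $2,372.33
Week 9: opening $2,372.33; interest $73.54 → $2,445.87; payment $785.00; balance $1,660.87
Week 10: opening $1,660.87; interest $51.49 → $1,712.36; payment $785.00; balance $927.36
Week 11: opening $927.36; interest $28.75 → $956.11; payment $785.00; balance $171.11
Week 12: opening $171.11; interest $5.30 → $176.41; payment $176.41; balance $0.00

$176.41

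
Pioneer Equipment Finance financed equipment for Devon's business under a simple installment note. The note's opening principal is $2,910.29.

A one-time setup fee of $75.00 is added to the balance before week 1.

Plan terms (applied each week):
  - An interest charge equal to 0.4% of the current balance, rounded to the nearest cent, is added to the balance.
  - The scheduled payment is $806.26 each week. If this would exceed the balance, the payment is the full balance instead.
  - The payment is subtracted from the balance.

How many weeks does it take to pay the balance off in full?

4

Week 1: opening $2,985.29; interest $11.94 → $2,997.23; payment $806.26; balance $2,190.97
Week 2: opening $2,190.97; interest $8.76 → $2,199.73; payment $806.26; balance $1,393.47
Week 3: opening $1,393.47; interest $5.57 → $1,399.04; payment $806.26; balance $592.78
Week 4: opening $592.78; interest $2.37 → $595.15; payment $595.15; balance $0.00
Balance reaches $0.00 in week 4.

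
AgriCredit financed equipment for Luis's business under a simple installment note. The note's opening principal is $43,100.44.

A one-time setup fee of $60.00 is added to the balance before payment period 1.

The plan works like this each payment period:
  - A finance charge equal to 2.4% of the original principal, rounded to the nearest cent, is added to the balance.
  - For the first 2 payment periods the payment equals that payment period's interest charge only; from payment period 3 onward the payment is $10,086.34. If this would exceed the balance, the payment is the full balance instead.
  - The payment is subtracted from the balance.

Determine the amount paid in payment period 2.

$1,034.41

Payment period 1: $43,160.44 +$1,034.41 interest = $44,194.85; pay $1,034.41 → $43,160.44
Payment period 2: $43,160.44 +$1,034.41 interest = $44,194.85; pay $1,034.41 → $43,160.44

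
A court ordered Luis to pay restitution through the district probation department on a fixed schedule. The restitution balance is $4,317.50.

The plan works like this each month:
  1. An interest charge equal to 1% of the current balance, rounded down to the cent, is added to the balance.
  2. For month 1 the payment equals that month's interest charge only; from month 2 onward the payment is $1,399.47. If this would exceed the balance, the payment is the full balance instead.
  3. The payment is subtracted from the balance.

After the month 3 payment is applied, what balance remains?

Month 1: $4,317.50 +$43.17 interest = $4,360.67; pay $43.17 → $4,317.50
Month 2: $4,317.50 +$43.17 interest = $4,360.67; pay $1,399.47 → $2,961.20
Month 3: $2,961.20 +$29.61 interest = $2,990.81; pay $1,399.47 → $1,591.34

$1,591.34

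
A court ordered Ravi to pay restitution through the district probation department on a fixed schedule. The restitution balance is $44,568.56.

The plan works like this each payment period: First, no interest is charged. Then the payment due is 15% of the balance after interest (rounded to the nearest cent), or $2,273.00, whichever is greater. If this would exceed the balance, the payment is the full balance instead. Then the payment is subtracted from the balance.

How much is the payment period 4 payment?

# | Opening | Payment | End bal
1 | $44,568.56 | $6,685.28 | $37,883.28
2 | $37,883.28 | $5,682.49 | $32,200.79
3 | $32,200.79 | $4,830.12 | $27,370.67
4 | $27,370.67 | $4,105.60 | $23,265.07

$4,105.60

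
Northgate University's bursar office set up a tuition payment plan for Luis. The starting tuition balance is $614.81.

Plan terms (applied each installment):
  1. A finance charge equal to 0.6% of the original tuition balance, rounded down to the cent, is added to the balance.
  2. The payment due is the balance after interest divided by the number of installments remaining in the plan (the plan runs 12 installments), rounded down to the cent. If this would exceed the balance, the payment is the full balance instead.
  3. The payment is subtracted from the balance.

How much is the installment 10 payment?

$57.13

Installment 1: opening $614.81; interest $3.68 → $618.49; payment $51.54; balance $566.95
Installment 2: opening $566.95; interest $3.68 → $570.63; payment $51.87; balance $518.76
Installment 3: opening $518.76; interest $3.68 → $522.44; payment $52.24; balance $470.20
Installment 4: opening $470.20; interest $3.68 → $473.88; payment $52.65; balance $421.23
Installment 5: opening $421.23; interest $3.68 → $424.91; payment $53.11; balance $371.80
Installment 6: opening $371.80; interest $3.68 → $375.48; payment $53.64; balance $321.84
Installment 7: opening $321.84; interest $3.68 → $325.52; payment $54.25; balance $271.27
Installment 8: opening $271.27; interest $3.68 → $274.95; payment $54.99; balance $219.96
Installment 9: opening $219.96; interest $3.68 → $223.64; payment $55.91; balance $167.73
Installment 10: opening $167.73; interest $3.68 → $171.41; payment $57.13; balance $114.28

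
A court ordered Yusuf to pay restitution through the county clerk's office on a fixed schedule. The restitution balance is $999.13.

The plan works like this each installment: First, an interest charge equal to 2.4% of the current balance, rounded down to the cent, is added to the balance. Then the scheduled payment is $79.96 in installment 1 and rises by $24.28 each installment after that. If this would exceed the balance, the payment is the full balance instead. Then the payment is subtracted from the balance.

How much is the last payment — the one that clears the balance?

$48.20

Installment 1: opening $999.13; interest $23.97 → $1,023.10; payment $79.96; balance $943.14
Installment 2: opening $943.14; interest $22.63 → $965.77; payment $104.24; balance $861.53
Installment 3: opening $861.53; interest $20.67 → $882.20; payment $128.52; balance $753.68
Installment 4: opening $753.68; interest $18.08 → $771.76; payment $152.80; balance $618.96
Installment 5: opening $618.96; interest $14.85 → $633.81; payment $177.08; balance $456.73
Installment 6: opening $456.73; interest $10.96 → $467.69; payment $201.36; balance $266.33
Installment 7: opening $266.33; interest $6.39 → $272.72; payment $225.64; balance $47.08
Installment 8: opening $47.08; interest $1.12 → $48.20; payment $48.20; balance $0.00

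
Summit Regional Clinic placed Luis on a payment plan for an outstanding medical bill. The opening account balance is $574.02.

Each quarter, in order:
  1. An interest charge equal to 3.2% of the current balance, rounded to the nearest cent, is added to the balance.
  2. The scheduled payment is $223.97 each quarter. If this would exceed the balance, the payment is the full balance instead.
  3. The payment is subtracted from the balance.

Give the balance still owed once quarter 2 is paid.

$156.24

# | Opening | Interest | Payment | End bal
1 | $574.02 | $18.37 | $223.97 | $368.42
2 | $368.42 | $11.79 | $223.97 | $156.24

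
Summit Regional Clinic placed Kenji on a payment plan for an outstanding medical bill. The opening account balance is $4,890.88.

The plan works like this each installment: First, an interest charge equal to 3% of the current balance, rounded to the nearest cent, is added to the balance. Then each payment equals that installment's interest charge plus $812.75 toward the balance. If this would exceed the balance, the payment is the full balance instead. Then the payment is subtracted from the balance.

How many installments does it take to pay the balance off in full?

Installment 1: $4,890.88 +$146.73 interest = $5,037.61; pay $959.48 → $4,078.13
Installment 2: $4,078.13 +$122.34 interest = $4,200.47; pay $935.09 → $3,265.38
Installment 3: $3,265.38 +$97.96 interest = $3,363.34; pay $910.71 → $2,452.63
Installment 4: $2,452.63 +$73.58 interest = $2,526.21; pay $886.33 → $1,639.88
Installment 5: $1,639.88 +$49.20 interest = $1,689.08; pay $861.95 → $827.13
Installment 6: $827.13 +$24.81 interest = $851.94; pay $837.56 → $14.38
Installment 7: $14.38 +$0.43 interest = $14.81; pay $14.81 → $0.00
Balance reaches $0.00 in installment 7.

7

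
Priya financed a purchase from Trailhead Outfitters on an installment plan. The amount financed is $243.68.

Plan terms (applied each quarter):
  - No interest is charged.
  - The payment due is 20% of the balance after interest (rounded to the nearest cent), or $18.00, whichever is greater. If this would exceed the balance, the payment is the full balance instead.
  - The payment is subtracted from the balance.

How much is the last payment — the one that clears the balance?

$7.85

# | Opening | Payment | End bal
1 | $243.68 | $48.74 | $194.94
2 | $194.94 | $38.99 | $155.95
3 | $155.95 | $31.19 | $124.76
4 | $124.76 | $24.95 | $99.81
5 | $99.81 | $19.96 | $79.85
6 | $79.85 | $18.00 | $61.85
7 | $61.85 | $18.00 | $43.85
8 | $43.85 | $18.00 | $25.85
9 | $25.85 | $18.00 | $7.85
10 | $7.85 | $7.85 | $0.00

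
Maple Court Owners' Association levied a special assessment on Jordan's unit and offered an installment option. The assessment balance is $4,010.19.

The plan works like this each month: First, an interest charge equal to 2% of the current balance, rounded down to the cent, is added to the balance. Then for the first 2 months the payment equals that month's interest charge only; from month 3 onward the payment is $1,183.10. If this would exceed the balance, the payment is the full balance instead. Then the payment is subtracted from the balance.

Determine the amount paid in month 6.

$647.56

Month 1: opening $4,010.19; interest $80.20 → $4,090.39; payment $80.20; balance $4,010.19
Month 2: opening $4,010.19; interest $80.20 → $4,090.39; payment $80.20; balance $4,010.19
Month 3: opening $4,010.19; interest $80.20 → $4,090.39; payment $1,183.10; balance $2,907.29
Month 4: opening $2,907.29; interest $58.14 → $2,965.43; payment $1,183.10; balance $1,782.33
Month 5: opening $1,782.33; interest $35.64 → $1,817.97; payment $1,183.10; balance $634.87
Month 6: opening $634.87; interest $12.69 → $647.56; payment $647.56; balance $0.00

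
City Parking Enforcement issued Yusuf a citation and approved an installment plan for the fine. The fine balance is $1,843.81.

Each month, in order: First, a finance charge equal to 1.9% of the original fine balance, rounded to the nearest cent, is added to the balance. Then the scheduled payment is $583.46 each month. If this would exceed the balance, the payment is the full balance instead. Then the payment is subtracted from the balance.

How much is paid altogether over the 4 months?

$1,983.93

Month 1: opening $1,843.81; interest $35.03 → $1,878.84; payment $583.46; balance $1,295.38
Month 2: opening $1,295.38; interest $35.03 → $1,330.41; payment $583.46; balance $746.95
Month 3: opening $746.95; interest $35.03 → $781.98; payment $583.46; balance $198.52
Month 4: opening $198.52; interest $35.03 → $233.55; payment $233.55; balance $0.00
Total paid: $1,983.93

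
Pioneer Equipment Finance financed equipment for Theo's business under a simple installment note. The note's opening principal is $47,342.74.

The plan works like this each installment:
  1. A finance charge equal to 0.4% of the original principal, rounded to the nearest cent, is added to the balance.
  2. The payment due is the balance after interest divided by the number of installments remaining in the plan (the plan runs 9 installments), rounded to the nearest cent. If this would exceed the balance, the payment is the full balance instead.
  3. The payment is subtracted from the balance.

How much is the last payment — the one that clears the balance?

$5,796.02

# | Opening | Interest | Payment | End bal
1 | $47,342.74 | $189.37 | $5,281.35 | $42,250.76
2 | $42,250.76 | $189.37 | $5,305.02 | $37,135.11
3 | $37,135.11 | $189.37 | $5,332.07 | $31,992.41
4 | $31,992.41 | $189.37 | $5,363.63 | $26,818.15
5 | $26,818.15 | $189.37 | $5,401.50 | $21,606.02
6 | $21,606.02 | $189.37 | $5,448.85 | $16,346.54
7 | $16,346.54 | $189.37 | $5,511.97 | $11,023.94
8 | $11,023.94 | $189.37 | $5,606.66 | $5,606.65
9 | $5,606.65 | $189.37 | $5,796.02 | $0.00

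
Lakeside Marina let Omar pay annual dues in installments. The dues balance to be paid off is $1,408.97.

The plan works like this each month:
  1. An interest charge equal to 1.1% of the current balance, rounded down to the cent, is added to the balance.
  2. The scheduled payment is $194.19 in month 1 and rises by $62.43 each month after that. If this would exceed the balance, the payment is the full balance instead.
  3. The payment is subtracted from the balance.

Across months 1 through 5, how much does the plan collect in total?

# | Opening | Interest | Payment | End bal
1 | $1,408.97 | $15.49 | $194.19 | $1,230.27
2 | $1,230.27 | $13.53 | $256.62 | $987.18
3 | $987.18 | $10.85 | $319.05 | $678.98
4 | $678.98 | $7.46 | $381.48 | $304.96
5 | $304.96 | $3.35 | $308.31 | $0.00
Total paid: $1,459.65

$1,459.65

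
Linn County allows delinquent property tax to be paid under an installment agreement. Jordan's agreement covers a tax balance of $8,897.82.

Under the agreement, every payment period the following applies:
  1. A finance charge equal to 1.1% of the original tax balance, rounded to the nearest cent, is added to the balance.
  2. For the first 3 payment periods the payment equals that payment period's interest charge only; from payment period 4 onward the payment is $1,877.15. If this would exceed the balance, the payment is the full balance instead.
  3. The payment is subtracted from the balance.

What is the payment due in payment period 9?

$99.35

Payment period 1: opening $8,897.82; interest $97.88 → $8,995.70; payment $97.88; balance $8,897.82
Payment period 2: opening $8,897.82; interest $97.88 → $8,995.70; payment $97.88; balance $8,897.82
Payment period 3: opening $8,897.82; interest $97.88 → $8,995.70; payment $97.88; balance $8,897.82
Payment period 4: opening $8,897.82; interest $97.88 → $8,995.70; payment $1,877.15; balance $7,118.55
Payment period 5: opening $7,118.55; interest $97.88 → $7,216.43; payment $1,877.15; balance $5,339.28
Payment period 6: opening $5,339.28; interest $97.88 → $5,437.16; payment $1,877.15; balance $3,560.01
Payment period 7: opening $3,560.01; interest $97.88 → $3,657.89; payment $1,877.15; balance $1,780.74
Payment period 8: opening $1,780.74; interest $97.88 → $1,878.62; payment $1,877.15; balance $1.47
Payment period 9: opening $1.47; interest $97.88 → $99.35; payment $99.35; balance $0.00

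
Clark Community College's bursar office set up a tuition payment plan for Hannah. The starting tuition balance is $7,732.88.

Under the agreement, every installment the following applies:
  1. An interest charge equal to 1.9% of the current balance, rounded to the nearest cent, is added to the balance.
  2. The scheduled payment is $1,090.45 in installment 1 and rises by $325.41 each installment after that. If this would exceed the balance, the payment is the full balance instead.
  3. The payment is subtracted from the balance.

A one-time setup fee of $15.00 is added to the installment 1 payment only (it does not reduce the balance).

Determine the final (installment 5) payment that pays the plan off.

Installment 1: opening $7,732.88; interest $146.92 → $7,879.80; payment $1,090.45 (+ $15.00 fee); balance $6,789.35
Installment 2: opening $6,789.35; interest $129.00 → $6,918.35; payment $1,415.86; balance $5,502.49
Installment 3: opening $5,502.49; interest $104.55 → $5,607.04; payment $1,741.27; balance $3,865.77
Installment 4: opening $3,865.77; interest $73.45 → $3,939.22; payment $2,066.68; balance $1,872.54
Installment 5: opening $1,872.54; interest $35.58 → $1,908.12; payment $1,908.12; balance $0.00

$1,908.12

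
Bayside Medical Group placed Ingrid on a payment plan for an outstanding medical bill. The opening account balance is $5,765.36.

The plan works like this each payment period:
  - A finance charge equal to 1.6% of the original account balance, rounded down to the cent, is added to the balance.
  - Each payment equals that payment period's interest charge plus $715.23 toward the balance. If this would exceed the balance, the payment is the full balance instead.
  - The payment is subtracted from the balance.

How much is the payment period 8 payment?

$807.47

Payment period 1: $5,765.36 +$92.24 interest = $5,857.60; pay $807.47 → $5,050.13
Payment period 2: $5,050.13 +$92.24 interest = $5,142.37; pay $807.47 → $4,334.90
Payment period 3: $4,334.90 +$92.24 interest = $4,427.14; pay $807.47 → $3,619.67
Payment period 4: $3,619.67 +$92.24 interest = $3,711.91; pay $807.47 → $2,904.44
Payment period 5: $2,904.44 +$92.24 interest = $2,996.68; pay $807.47 → $2,189.21
Payment period 6: $2,189.21 +$92.24 interest = $2,281.45; pay $807.47 → $1,473.98
Payment period 7: $1,473.98 +$92.24 interest = $1,566.22; pay $807.47 → $758.75
Payment period 8: $758.75 +$92.24 interest = $850.99; pay $807.47 → $43.52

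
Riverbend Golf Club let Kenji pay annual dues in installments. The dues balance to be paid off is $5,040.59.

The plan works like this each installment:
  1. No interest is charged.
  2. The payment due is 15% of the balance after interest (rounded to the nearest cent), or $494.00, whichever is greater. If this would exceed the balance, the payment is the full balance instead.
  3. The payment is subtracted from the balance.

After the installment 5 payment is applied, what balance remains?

$2,107.55

Installment 1: $5,040.59 − $756.09 → $4,284.50
Installment 2: $4,284.50 − $642.68 → $3,641.82
Installment 3: $3,641.82 − $546.27 → $3,095.55
Installment 4: $3,095.55 − $494.00 → $2,601.55
Installment 5: $2,601.55 − $494.00 → $2,107.55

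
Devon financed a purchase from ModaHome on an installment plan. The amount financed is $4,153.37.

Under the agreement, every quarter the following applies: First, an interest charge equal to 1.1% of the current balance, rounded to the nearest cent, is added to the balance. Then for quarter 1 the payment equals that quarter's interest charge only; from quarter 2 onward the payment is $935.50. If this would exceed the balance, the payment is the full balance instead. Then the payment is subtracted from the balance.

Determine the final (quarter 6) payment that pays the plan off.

Quarter 1: $4,153.37 +$45.69 interest = $4,199.06; pay $45.69 → $4,153.37
Quarter 2: $4,153.37 +$45.69 interest = $4,199.06; pay $935.50 → $3,263.56
Quarter 3: $3,263.56 +$35.90 interest = $3,299.46; pay $935.50 → $2,363.96
Quarter 4: $2,363.96 +$26.00 interest = $2,389.96; pay $935.50 → $1,454.46
Quarter 5: $1,454.46 +$16.00 interest = $1,470.46; pay $935.50 → $534.96
Quarter 6: $534.96 +$5.88 interest = $540.84; pay $540.84 → $0.00

$540.84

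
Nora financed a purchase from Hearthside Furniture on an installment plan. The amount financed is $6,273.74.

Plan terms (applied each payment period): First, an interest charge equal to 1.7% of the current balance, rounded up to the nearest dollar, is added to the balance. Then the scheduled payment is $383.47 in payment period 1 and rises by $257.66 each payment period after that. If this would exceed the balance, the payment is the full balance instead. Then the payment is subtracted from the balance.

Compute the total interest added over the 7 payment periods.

# | Opening | Interest | Payment | End bal
1 | $6,273.74 | $107.00 | $383.47 | $5,997.27
2 | $5,997.27 | $102.00 | $641.13 | $5,458.14
3 | $5,458.14 | $93.00 | $898.79 | $4,652.35
4 | $4,652.35 | $80.00 | $1,156.45 | $3,575.90
5 | $3,575.90 | $61.00 | $1,414.11 | $2,222.79
6 | $2,222.79 | $38.00 | $1,671.77 | $589.02
7 | $589.02 | $11.00 | $600.02 | $0.00
Total interest: $107.00 + $102.00 + $93.00 + $80.00 + $61.00 + $38.00 + $11.00 = $492.00

$492.00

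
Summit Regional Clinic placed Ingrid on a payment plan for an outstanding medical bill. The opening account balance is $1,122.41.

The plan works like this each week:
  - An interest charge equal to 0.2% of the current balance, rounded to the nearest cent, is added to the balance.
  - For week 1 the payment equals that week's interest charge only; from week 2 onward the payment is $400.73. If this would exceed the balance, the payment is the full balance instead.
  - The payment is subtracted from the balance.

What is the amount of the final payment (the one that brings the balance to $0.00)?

$325.29

Week 1: opening $1,122.41; interest $2.24 → $1,124.65; payment $2.24; balance $1,122.41
Week 2: opening $1,122.41; interest $2.24 → $1,124.65; payment $400.73; balance $723.92
Week 3: opening $723.92; interest $1.45 → $725.37; payment $400.73; balance $324.64
Week 4: opening $324.64; interest $0.65 → $325.29; payment $325.29; balance $0.00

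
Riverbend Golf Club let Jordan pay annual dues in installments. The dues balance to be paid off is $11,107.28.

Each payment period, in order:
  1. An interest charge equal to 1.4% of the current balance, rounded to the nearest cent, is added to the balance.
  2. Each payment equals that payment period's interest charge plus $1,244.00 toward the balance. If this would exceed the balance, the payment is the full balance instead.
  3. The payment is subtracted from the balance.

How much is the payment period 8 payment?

Payment period 1: $11,107.28 +$155.50 interest = $11,262.78; pay $1,399.50 → $9,863.28
Payment period 2: $9,863.28 +$138.09 interest = $10,001.37; pay $1,382.09 → $8,619.28
Payment period 3: $8,619.28 +$120.67 interest = $8,739.95; pay $1,364.67 → $7,375.28
Payment period 4: $7,375.28 +$103.25 interest = $7,478.53; pay $1,347.25 → $6,131.28
Payment period 5: $6,131.28 +$85.84 interest = $6,217.12; pay $1,329.84 → $4,887.28
Payment period 6: $4,887.28 +$68.42 interest = $4,955.70; pay $1,312.42 → $3,643.28
Payment period 7: $3,643.28 +$51.01 interest = $3,694.29; pay $1,295.01 → $2,399.28
Payment period 8: $2,399.28 +$33.59 interest = $2,432.87; pay $1,277.59 → $1,155.28

$1,277.59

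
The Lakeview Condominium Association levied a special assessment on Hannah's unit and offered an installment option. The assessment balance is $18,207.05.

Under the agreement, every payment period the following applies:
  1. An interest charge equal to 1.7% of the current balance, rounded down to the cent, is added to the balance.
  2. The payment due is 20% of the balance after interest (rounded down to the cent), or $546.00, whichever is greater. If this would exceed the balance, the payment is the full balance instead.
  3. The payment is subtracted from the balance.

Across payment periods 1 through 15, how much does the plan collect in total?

$19,765.53

Payment period 1: $18,207.05 +$309.51 interest = $18,516.56; pay $3,703.31 → $14,813.25
Payment period 2: $14,813.25 +$251.82 interest = $15,065.07; pay $3,013.01 → $12,052.06
Payment period 3: $12,052.06 +$204.88 interest = $12,256.94; pay $2,451.38 → $9,805.56
Payment period 4: $9,805.56 +$166.69 interest = $9,972.25; pay $1,994.45 → $7,977.80
Payment period 5: $7,977.80 +$135.62 interest = $8,113.42; pay $1,622.68 → $6,490.74
Payment period 6: $6,490.74 +$110.34 interest = $6,601.08; pay $1,320.21 → $5,280.87
Payment period 7: $5,280.87 +$89.77 interest = $5,370.64; pay $1,074.12 → $4,296.52
Payment period 8: $4,296.52 +$73.04 interest = $4,369.56; pay $873.91 → $3,495.65
Payment period 9: $3,495.65 +$59.42 interest = $3,555.07; pay $711.01 → $2,844.06
Payment period 10: $2,844.06 +$48.34 interest = $2,892.40; pay $578.48 → $2,313.92
Payment period 11: $2,313.92 +$39.33 interest = $2,353.25; pay $546.00 → $1,807.25
Payment period 12: $1,807.25 +$30.72 interest = $1,837.97; pay $546.00 → $1,291.97
Payment period 13: $1,291.97 +$21.96 interest = $1,313.93; pay $546.00 → $767.93
Payment period 14: $767.93 +$13.05 interest = $780.98; pay $546.00 → $234.98
Payment period 15: $234.98 +$3.99 interest = $238.97; pay $238.97 → $0.00
Total paid: $19,765.53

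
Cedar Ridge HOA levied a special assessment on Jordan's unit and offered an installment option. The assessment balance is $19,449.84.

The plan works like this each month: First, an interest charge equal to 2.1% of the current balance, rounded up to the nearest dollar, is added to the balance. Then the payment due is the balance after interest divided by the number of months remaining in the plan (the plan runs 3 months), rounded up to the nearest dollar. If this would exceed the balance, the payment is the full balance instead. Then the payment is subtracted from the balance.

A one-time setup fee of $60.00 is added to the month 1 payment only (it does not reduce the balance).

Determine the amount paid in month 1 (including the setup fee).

$6,680.00

Month 1: opening $19,449.84; interest $409.00 → $19,858.84; payment $6,620.00 (+ $60.00 fee); balance $13,238.84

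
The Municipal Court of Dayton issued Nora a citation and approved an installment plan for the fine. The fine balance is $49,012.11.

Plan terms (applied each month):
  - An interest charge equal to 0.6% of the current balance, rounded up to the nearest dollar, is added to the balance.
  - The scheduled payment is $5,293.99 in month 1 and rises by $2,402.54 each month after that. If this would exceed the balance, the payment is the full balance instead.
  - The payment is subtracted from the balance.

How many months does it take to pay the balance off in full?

Month 1: opening $49,012.11; interest $295.00 → $49,307.11; payment $5,293.99; balance $44,013.12
Month 2: opening $44,013.12; interest $265.00 → $44,278.12; payment $7,696.53; balance $36,581.59
Month 3: opening $36,581.59; interest $220.00 → $36,801.59; payment $10,099.07; balance $26,702.52
Month 4: opening $26,702.52; interest $161.00 → $26,863.52; payment $12,501.61; balance $14,361.91
Month 5: opening $14,361.91; interest $87.00 → $14,448.91; payment $14,448.91; balance $0.00
Balance reaches $0.00 in month 5.

5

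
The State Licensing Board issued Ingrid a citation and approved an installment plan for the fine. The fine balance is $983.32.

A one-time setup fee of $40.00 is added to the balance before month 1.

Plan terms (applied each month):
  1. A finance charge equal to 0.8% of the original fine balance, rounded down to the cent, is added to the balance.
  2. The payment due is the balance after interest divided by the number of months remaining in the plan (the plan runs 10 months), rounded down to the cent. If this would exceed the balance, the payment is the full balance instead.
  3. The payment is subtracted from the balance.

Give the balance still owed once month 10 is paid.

# | Opening | Interest | Payment | End bal
1 | $1,023.32 | $7.86 | $103.11 | $928.07
2 | $928.07 | $7.86 | $103.99 | $831.94
3 | $831.94 | $7.86 | $104.97 | $734.83
4 | $734.83 | $7.86 | $106.09 | $636.60
5 | $636.60 | $7.86 | $107.41 | $537.05
6 | $537.05 | $7.86 | $108.98 | $435.93
7 | $435.93 | $7.86 | $110.94 | $332.85
8 | $332.85 | $7.86 | $113.57 | $227.14
9 | $227.14 | $7.86 | $117.50 | $117.50
10 | $117.50 | $7.86 | $125.36 | $0.00

$0.00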